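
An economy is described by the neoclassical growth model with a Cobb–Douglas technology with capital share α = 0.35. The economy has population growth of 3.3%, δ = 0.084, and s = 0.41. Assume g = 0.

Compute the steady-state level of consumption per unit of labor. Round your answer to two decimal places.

c* ≈ 1.16

At the steady state, Δk = 0, so s·k^α = (n + δ)·k.
Dividing both sides by k: k^(1−α) = s / (n + δ).
k^0.65 = 0.41 / (0.033 + 0.084) = 0.41 / 0.117 = 3.5043
k* = 3.5043^(1/0.65) ≈ 6.8841
y* = (k*)^α = 6.8841^0.35 ≈ 1.9645
c* = (1 − s)·y* = (1 − 0.41) × 1.9645 ≈ 1.1591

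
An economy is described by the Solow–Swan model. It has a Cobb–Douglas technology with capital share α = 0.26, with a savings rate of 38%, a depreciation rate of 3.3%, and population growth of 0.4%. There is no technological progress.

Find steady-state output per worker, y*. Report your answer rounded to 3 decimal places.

y* ≈ 2.267

Steady state requires s·f(k) = (n + δ)·k, i.e. s·k^α = (n + δ)·k.
Rearranging, k^(1−α) = s / (n + δ).
k^0.74 = 0.38 / (0.004 + 0.033) = 0.38 / 0.037 = 10.2703
k* = 10.2703^(1/0.74) ≈ 23.2811
y* = (k*)^α = 23.2811^0.26 ≈ 2.2668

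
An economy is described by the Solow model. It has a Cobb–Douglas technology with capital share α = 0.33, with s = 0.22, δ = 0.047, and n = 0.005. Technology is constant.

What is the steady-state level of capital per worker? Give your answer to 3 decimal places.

k* = 8.609

In steady state, investment equals break-even investment: s·k^α = (n + δ)·k.
Dividing both sides by k: k^(1−α) = s / (n + δ).
k^0.67 = 0.22 / (0.005 + 0.047) = 0.22 / 0.052 = 4.2308
k* = 4.2308^(1/0.67) ≈ 8.6091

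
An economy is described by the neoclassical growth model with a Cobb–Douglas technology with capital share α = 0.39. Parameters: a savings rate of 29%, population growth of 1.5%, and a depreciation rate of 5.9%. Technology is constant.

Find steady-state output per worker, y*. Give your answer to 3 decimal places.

y* = 2.395

At the steady state, Δk = 0, so s·k^α = (n + δ)·k.
Dividing both sides by k: k^(1−α) = s / (n + δ).
k^0.61 = 0.29 / (0.015 + 0.059) = 0.29 / 0.074 = 3.9189
k* = 3.9189^(1/0.61) ≈ 9.3843
y* = (k*)^α = 9.3843^0.39 ≈ 2.3946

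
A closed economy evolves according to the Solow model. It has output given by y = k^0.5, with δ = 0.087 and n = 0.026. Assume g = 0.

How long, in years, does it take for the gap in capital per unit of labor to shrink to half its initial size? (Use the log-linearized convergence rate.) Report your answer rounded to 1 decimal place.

about 12.3 years

Near the steady state the convergence rate is λ = (1 − α)(n + δ).
λ = (1 − 0.5) × 0.113 = 0.5 × 0.113 = 0.0565
Half-life = ln 2 / λ = 0.6931 / 0.0565 ≈ 12.27 years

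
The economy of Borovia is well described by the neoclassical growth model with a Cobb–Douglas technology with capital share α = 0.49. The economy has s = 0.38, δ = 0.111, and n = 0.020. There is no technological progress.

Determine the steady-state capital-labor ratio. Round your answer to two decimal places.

k* ≈ 8.07

Steady state requires s·f(k) = (n + δ)·k, i.e. s·k^α = (n + δ)·k.
Dividing both sides by k: k^(1−α) = s / (n + δ).
k^0.51 = 0.38 / (0.020 + 0.111) = 0.38 / 0.131 = 2.9008
k* = 2.9008^(1/0.51) ≈ 8.0704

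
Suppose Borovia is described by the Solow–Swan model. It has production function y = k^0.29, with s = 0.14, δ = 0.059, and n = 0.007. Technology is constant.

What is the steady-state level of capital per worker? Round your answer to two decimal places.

Steady state requires s·f(k) = (n + δ)·k, i.e. s·k^α = (n + δ)·k.
Dividing both sides by k: k^(1−α) = s / (n + δ).
k^0.71 = 0.14 / (0.007 + 0.059) = 0.14 / 0.066 = 2.1212
k* = 2.1212^(1/0.71) ≈ 2.8839

k* = 2.88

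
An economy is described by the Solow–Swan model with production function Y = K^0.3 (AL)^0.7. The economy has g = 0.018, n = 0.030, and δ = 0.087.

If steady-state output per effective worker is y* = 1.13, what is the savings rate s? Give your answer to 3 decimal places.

s ≈ 0.180

In steady state, investment equals break-even investment: s·k^α = (n + g + δ)·k.
Since y* = [s/(n + g + δ)]^(α/(1−α)), we have s/(n + g + δ) = (y*)^((1−α)/α) = 1.13^2.3333 = 1.3300.
Therefore s = 1.3300 × (n + g + δ) = 1.3300 × 0.135 = 0.1796.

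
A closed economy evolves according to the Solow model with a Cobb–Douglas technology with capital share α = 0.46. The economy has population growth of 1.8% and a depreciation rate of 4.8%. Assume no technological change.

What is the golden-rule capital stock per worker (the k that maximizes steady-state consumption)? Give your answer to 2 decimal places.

k_gold ≈ 36.43

The golden rule sets f'(k) = n + δ, i.e. α·k^(α−1) = n + δ.
So k^(1−α) = α / (n + δ) = 0.46 / 0.066 = 6.9697.
k_gold = 6.9697^(1/0.54) ≈ 36.4341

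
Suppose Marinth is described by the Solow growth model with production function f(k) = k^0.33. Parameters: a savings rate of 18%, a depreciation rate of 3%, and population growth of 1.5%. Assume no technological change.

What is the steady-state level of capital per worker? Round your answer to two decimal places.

k* ≈ 7.92

In steady state, investment equals break-even investment: s·k^α = (n + δ)·k.
Rearranging, k^(1−α) = s / (n + δ).
k^0.67 = 0.18 / (0.015 + 0.030) = 0.18 / 0.045 = 4.0000
k* = 4.0000^(1/0.67) ≈ 7.9177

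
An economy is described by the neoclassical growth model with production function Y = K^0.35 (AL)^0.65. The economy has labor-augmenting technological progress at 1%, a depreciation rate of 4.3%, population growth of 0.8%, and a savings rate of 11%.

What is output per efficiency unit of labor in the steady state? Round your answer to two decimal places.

y* ≈ 1.37

Steady state requires s·f(k) = (n + g + δ)·k, i.e. s·k^α = (n + g + δ)·k.
Rearranging, k^(1−α) = s / (n + g + δ).
k^0.65 = 0.11 / (0.008 + 0.010 + 0.043) = 0.11 / 0.061 = 1.8033
k* = 1.8033^(1/0.65) ≈ 2.4771
y* = (k*)^α = 2.4771^0.35 ≈ 1.3737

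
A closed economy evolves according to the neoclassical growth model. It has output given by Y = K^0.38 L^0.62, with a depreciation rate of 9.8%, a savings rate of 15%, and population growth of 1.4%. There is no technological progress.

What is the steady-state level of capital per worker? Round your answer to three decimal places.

In steady state, investment equals break-even investment: s·k^α = (n + δ)·k.
Rearranging, k^(1−α) = s / (n + δ).
k^0.62 = 0.15 / (0.014 + 0.098) = 0.15 / 0.112 = 1.3393
k* = 1.3393^(1/0.62) ≈ 1.6019

k* = 1.602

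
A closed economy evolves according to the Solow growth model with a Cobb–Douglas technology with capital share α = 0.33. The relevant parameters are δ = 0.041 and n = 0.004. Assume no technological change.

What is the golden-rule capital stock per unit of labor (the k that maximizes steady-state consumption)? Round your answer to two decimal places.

The golden rule sets f'(k) = n + δ, i.e. α·k^(α−1) = n + δ.
So k^(1−α) = α / (n + δ) = 0.33 / 0.045 = 7.3333.
k_gold = 7.3333^(1/0.67) ≈ 19.5655

k_gold ≈ 19.57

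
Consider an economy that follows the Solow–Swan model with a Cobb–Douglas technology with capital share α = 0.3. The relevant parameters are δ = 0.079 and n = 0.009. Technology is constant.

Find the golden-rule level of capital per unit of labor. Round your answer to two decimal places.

The golden rule sets f'(k) = n + δ, i.e. α·k^(α−1) = n + δ.
So k^(1−α) = α / (n + δ) = 0.3 / 0.088 = 3.4091.
k_gold = 3.4091^(1/0.7) ≈ 5.7665

k_gold ≈ 5.77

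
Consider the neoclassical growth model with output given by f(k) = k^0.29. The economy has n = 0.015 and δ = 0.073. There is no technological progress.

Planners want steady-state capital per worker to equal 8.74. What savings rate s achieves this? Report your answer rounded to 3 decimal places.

s ≈ 0.410

At the steady state, Δk = 0, so s·k^α = (n + δ)·k.
So s / (n + δ) = (k*)^(1−α) = 8.74^0.71 = 4.6609.
Therefore s = 4.6609 × (n + δ) = 4.6609 × 0.088 = 0.4102.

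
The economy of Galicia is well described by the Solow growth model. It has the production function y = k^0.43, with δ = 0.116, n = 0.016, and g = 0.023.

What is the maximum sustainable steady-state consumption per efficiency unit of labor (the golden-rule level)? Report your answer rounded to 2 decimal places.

At the golden rule, f'(k) = n + g + δ, so α·k^(α−1) = n + g + δ and k_gold = (α/(n + g + δ))^(1/(1−α)).
k_gold = (0.43/0.155)^(1/0.57) = 2.7742^1.7544 ≈ 5.9902
c_gold = f(k_gold) − (n + g + δ)·k_gold = 2.1592 − 0.155×5.9902 ≈ 1.2307

c_gold ≈ 1.23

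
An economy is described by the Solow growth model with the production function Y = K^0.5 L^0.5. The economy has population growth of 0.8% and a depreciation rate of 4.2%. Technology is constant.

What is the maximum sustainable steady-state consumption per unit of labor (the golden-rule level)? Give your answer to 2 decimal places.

At the golden rule, f'(k) = n + δ, so α·k^(α−1) = n + δ and k_gold = (α/(n + δ))^(1/(1−α)).
k_gold = (0.5/0.050)^(1/0.5) = 10.0000^2 ≈ 100.0000
c_gold = f(k_gold) − (n + δ)·k_gold = 10.0000 − 0.050×100.0000 ≈ 5.0000

c_gold ≈ 5.00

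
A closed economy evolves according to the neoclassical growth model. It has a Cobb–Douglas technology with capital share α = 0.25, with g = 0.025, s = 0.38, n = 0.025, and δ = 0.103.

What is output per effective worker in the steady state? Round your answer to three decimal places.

In steady state, investment equals break-even investment: s·k^α = (n + g + δ)·k.
Rearranging, k^(1−α) = s / (n + g + δ).
k^0.75 = 0.38 / (0.025 + 0.025 + 0.103) = 0.38 / 0.153 = 2.4837
k* = 2.4837^(1/0.75) ≈ 3.3636
y* = (k*)^α = 3.3636^0.25 ≈ 1.3543

y* ≈ 1.354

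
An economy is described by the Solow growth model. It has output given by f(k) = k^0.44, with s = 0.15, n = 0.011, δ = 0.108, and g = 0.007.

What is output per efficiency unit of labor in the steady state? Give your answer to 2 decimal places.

y* ≈ 1.15

In steady state, investment equals break-even investment: s·k^α = (n + g + δ)·k.
Rearranging, k^(1−α) = s / (n + g + δ).
k^0.56 = 0.15 / (0.011 + 0.007 + 0.108) = 0.15 / 0.126 = 1.1905
k* = 1.1905^(1/0.56) ≈ 1.3653
y* = (k*)^α = 1.3653^0.44 ≈ 1.1468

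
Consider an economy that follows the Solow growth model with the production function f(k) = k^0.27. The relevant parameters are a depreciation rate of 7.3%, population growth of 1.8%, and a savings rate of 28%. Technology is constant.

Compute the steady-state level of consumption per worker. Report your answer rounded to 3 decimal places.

c* ≈ 1.091

Steady state requires s·f(k) = (n + δ)·k, i.e. s·k^α = (n + δ)·k.
Dividing both sides by k: k^(1−α) = s / (n + δ).
k^0.73 = 0.28 / (0.018 + 0.073) = 0.28 / 0.091 = 3.0769
k* = 3.0769^(1/0.73) ≈ 4.6628
y* = (k*)^α = 4.6628^0.27 ≈ 1.5154
c* = (1 − s)·y* = (1 − 0.28) × 1.5154 ≈ 1.0911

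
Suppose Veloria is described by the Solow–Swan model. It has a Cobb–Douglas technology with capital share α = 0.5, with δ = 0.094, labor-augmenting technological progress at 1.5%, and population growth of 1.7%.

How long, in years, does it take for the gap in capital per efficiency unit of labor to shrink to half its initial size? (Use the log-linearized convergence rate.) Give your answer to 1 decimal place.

t_½ ≈ 11.0 years

Near the steady state the convergence rate is λ = (1 − α)(n + g + δ).
λ = (1 − 0.5) × 0.126 = 0.5 × 0.126 = 0.0630
Half-life = ln 2 / λ = 0.6931 / 0.0630 ≈ 11.00 years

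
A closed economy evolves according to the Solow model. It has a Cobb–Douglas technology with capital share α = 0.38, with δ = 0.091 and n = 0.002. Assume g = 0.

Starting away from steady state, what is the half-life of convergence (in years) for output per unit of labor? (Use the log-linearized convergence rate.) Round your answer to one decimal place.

Near the steady state the convergence rate is λ = (1 − α)(n + δ).
λ = (1 − 0.38) × 0.093 = 0.62 × 0.093 = 0.05766
Half-life = ln 2 / λ = 0.6931 / 0.05766 ≈ 12.02 years

t_½ ≈ 12.0 years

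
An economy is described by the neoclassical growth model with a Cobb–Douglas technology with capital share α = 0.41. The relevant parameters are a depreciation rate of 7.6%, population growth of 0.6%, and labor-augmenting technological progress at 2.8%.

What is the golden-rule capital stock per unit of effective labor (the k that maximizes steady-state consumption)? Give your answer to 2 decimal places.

k_gold ≈ 9.30

The golden rule sets f'(k) = n + g + δ, i.e. α·k^(α−1) = n + g + δ.
So k^(1−α) = α / (n + g + δ) = 0.41 / 0.110 = 3.7273.
k_gold = 3.7273^(1/0.59) ≈ 9.2996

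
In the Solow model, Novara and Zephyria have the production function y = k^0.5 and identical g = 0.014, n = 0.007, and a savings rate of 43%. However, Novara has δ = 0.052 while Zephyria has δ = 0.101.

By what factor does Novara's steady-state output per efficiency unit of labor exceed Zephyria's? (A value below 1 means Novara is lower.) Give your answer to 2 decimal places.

Steady-state y* = [s/(n + g + δ)]^(α/(1−α)), so the ratio is [ (s_N/(n + g + δ)_N) / (s_Z/(n + g + δ)_Z) ]^1.
s_N/(n + g + δ)_N = 0.43/0.073 = 5.8904; s_Z/(n + g + δ)_Z = 0.43/0.122 = 3.5246.
Ratio = (5.8904/3.5246)^1 = 1.6712^1 ≈ 1.6712

y*_N / y*_Z ≈ 1.67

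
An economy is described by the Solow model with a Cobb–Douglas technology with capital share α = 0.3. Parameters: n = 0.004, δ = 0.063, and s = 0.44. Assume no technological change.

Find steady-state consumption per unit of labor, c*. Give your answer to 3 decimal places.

In steady state, investment equals break-even investment: s·k^α = (n + δ)·k.
Rearranging, k^(1−α) = s / (n + δ).
k^0.7 = 0.44 / (0.004 + 0.063) = 0.44 / 0.067 = 6.5672
k* = 6.5672^(1/0.7) ≈ 14.7125
y* = (k*)^α = 14.7125^0.3 ≈ 2.2403
c* = (1 − s)·y* = (1 − 0.44) × 2.2403 ≈ 1.2546

c* = 1.255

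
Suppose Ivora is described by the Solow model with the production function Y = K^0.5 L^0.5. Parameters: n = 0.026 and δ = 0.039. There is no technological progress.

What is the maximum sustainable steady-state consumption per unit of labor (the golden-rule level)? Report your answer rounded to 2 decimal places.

At the golden rule, f'(k) = n + δ, so α·k^(α−1) = n + δ and k_gold = (α/(n + δ))^(1/(1−α)).
k_gold = (0.5/0.065)^(1/0.5) = 7.6923^2 ≈ 59.1715
c_gold = f(k_gold) − (n + δ)·k_gold = 7.6923 − 0.065×59.1715 ≈ 3.8462

c_gold ≈ 3.85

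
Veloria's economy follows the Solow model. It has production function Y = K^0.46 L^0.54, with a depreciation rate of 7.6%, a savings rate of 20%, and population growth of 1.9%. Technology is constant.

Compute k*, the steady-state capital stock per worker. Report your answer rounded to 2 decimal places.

At the steady state, Δk = 0, so s·k^α = (n + δ)·k.
Rearranging, k^(1−α) = s / (n + δ).
k^0.54 = 0.20 / (0.019 + 0.076) = 0.20 / 0.095 = 2.1053
k* = 2.1053^(1/0.54) ≈ 3.9694

k* = 3.97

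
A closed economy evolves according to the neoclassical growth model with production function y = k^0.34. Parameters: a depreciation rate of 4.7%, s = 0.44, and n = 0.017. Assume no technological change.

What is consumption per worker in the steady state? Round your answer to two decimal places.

At the steady state, Δk = 0, so s·k^α = (n + δ)·k.
Rearranging, k^(1−α) = s / (n + δ).
k^0.66 = 0.44 / (0.017 + 0.047) = 0.44 / 0.064 = 6.8750
k* = 6.8750^(1/0.66) ≈ 18.5607
y* = (k*)^α = 18.5607^0.34 ≈ 2.6997
c* = (1 − s)·y* = (1 − 0.44) × 2.6997 ≈ 1.5118

c* ≈ 1.51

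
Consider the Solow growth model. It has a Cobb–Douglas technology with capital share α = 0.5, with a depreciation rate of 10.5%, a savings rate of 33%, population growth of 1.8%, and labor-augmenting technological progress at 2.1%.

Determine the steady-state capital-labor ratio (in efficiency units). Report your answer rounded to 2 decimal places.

Steady state requires s·f(k) = (n + g + δ)·k, i.e. s·k^α = (n + g + δ)·k.
Dividing both sides by k: k^(1−α) = s / (n + g + δ).
k^0.5 = 0.33 / (0.018 + 0.021 + 0.105) = 0.33 / 0.144 = 2.2917
k* = 2.2917^(1/0.5) ≈ 5.2519

k* ≈ 5.25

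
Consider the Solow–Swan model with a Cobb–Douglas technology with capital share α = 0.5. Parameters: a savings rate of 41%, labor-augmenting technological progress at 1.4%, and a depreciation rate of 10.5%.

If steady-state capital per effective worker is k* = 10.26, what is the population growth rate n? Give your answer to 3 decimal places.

At the steady state, Δk = 0, so s·k^α = (n + g + δ)·k.
So s / (n + g + δ) = (k*)^(1−α) = 10.26^0.5 = 3.2031.
Therefore n + g + δ = s / 3.2031 = 0.41 / 3.2031 = 0.1280, so n = 0.1280 − 0.119 = 0.0090.

n ≈ 0.009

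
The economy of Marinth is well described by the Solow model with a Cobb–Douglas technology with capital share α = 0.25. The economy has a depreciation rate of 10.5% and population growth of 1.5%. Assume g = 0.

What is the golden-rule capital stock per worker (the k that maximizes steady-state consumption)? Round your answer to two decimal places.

The golden rule sets f'(k) = n + δ, i.e. α·k^(α−1) = n + δ.
So k^(1−α) = α / (n + δ) = 0.25 / 0.120 = 2.0833.
k_gold = 2.0833^(1/0.75) ≈ 2.6607

k_gold ≈ 2.66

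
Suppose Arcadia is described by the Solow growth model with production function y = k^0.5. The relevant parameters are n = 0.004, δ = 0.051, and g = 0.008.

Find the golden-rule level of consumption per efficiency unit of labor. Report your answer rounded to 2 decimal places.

c_gold ≈ 3.97

At the golden rule, f'(k) = n + g + δ, so α·k^(α−1) = n + g + δ and k_gold = (α/(n + g + δ))^(1/(1−α)).
k_gold = (0.5/0.063)^(1/0.5) = 7.9365^2 ≈ 62.9880
c_gold = f(k_gold) − (n + g + δ)·k_gold = 7.9365 − 0.063×62.9880 ≈ 3.9683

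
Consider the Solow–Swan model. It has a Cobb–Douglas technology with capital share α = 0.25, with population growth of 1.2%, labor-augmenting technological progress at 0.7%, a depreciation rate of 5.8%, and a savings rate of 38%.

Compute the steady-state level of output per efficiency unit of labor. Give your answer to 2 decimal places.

y* ≈ 1.70

In steady state, investment equals break-even investment: s·k^α = (n + g + δ)·k.
Rearranging, k^(1−α) = s / (n + g + δ).
k^0.75 = 0.38 / (0.012 + 0.007 + 0.058) = 0.38 / 0.077 = 4.9351
k* = 4.9351^(1/0.75) ≈ 8.4022
y* = (k*)^α = 8.4022^0.25 ≈ 1.7025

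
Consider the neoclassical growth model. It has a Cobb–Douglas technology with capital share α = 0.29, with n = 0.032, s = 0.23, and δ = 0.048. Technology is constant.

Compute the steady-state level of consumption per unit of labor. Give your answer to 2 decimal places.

c* ≈ 1.19

Steady state requires s·f(k) = (n + δ)·k, i.e. s·k^α = (n + δ)·k.
Rearranging, k^(1−α) = s / (n + δ).
k^0.71 = 0.23 / (0.032 + 0.048) = 0.23 / 0.080 = 2.8750
k* = 2.8750^(1/0.71) ≈ 4.4256
y* = (k*)^α = 4.4256^0.29 ≈ 1.5393
c* = (1 − s)·y* = (1 − 0.23) × 1.5393 ≈ 1.1853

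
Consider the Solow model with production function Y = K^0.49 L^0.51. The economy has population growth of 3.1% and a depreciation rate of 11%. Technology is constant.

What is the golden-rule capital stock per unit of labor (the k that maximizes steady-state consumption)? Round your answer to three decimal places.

The golden rule sets f'(k) = n + δ, i.e. α·k^(α−1) = n + δ.
So k^(1−α) = α / (n + δ) = 0.49 / 0.141 = 3.4752.
k_gold = 3.4752^(1/0.51) ≈ 11.5012

k_gold ≈ 11.501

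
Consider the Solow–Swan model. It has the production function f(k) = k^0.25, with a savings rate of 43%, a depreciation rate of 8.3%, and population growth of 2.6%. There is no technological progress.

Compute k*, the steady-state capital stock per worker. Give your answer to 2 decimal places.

k* ≈ 6.23

In steady state, investment equals break-even investment: s·k^α = (n + δ)·k.
Dividing both sides by k: k^(1−α) = s / (n + δ).
k^0.75 = 0.43 / (0.026 + 0.083) = 0.43 / 0.109 = 3.9450
k* = 3.9450^(1/0.75) ≈ 6.2335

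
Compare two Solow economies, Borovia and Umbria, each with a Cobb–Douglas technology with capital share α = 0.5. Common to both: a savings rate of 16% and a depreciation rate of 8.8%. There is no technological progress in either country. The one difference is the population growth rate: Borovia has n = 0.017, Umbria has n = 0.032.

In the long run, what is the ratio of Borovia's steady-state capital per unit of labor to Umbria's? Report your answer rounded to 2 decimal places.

ratio ≈ 1.31

Steady-state k* = [s/(n + δ)]^(1/(1−α)), so the ratio is [ (s_B/(n + δ)_B) / (s_U/(n + δ)_U) ]^2.
s_B/(n + δ)_B = 0.16/0.105 = 1.5238; s_U/(n + δ)_U = 0.16/0.120 = 1.3333.
Ratio = (1.5238/1.3333)^2 = 1.1429^2 ≈ 1.3062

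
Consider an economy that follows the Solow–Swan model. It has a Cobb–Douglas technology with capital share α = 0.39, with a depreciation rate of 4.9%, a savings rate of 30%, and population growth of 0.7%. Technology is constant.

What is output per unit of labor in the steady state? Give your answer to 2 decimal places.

At the steady state, Δk = 0, so s·k^α = (n + δ)·k.
Rearranging, k^(1−α) = s / (n + δ).
k^0.61 = 0.30 / (0.007 + 0.049) = 0.30 / 0.056 = 5.3571
k* = 5.3571^(1/0.61) ≈ 15.6663
y* = (k*)^α = 15.6663^0.39 ≈ 2.9244

y* = 2.92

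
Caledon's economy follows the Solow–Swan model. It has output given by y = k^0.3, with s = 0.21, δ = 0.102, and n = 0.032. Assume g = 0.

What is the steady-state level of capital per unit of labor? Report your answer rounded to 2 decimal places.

k* = 1.90

Steady state requires s·f(k) = (n + δ)·k, i.e. s·k^α = (n + δ)·k.
Dividing both sides by k: k^(1−α) = s / (n + δ).
k^0.7 = 0.21 / (0.032 + 0.102) = 0.21 / 0.134 = 1.5672
k* = 1.5672^(1/0.7) ≈ 1.9000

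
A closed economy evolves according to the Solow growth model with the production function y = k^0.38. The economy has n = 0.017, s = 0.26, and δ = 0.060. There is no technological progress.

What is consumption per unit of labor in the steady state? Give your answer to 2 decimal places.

c* ≈ 1.56

At the steady state, Δk = 0, so s·k^α = (n + δ)·k.
Rearranging, k^(1−α) = s / (n + δ).
k^0.62 = 0.26 / (0.017 + 0.060) = 0.26 / 0.077 = 3.3766
k* = 3.3766^(1/0.62) ≈ 7.1185
y* = (k*)^α = 7.1185^0.38 ≈ 2.1082
c* = (1 − s)·y* = (1 − 0.26) × 2.1082 ≈ 1.5601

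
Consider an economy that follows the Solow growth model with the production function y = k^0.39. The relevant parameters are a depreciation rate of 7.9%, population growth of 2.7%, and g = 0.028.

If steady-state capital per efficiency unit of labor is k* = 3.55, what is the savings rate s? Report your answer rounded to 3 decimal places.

In steady state, investment equals break-even investment: s·k^α = (n + g + δ)·k.
So s / (n + g + δ) = (k*)^(1−α) = 3.55^0.61 = 2.1659.
Therefore s = 2.1659 × (n + g + δ) = 2.1659 × 0.134 = 0.2902.

s ≈ 0.290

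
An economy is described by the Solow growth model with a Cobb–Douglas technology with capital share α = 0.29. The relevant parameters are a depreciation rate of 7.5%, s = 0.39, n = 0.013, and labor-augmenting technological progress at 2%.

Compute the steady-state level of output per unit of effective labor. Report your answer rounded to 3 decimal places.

In steady state, investment equals break-even investment: s·k^α = (n + g + δ)·k.
Dividing both sides by k: k^(1−α) = s / (n + g + δ).
k^0.71 = 0.39 / (0.013 + 0.020 + 0.075) = 0.39 / 0.108 = 3.6111
k* = 3.6111^(1/0.71) ≈ 6.1011
y* = (k*)^α = 6.1011^0.29 ≈ 1.6895

y* = 1.690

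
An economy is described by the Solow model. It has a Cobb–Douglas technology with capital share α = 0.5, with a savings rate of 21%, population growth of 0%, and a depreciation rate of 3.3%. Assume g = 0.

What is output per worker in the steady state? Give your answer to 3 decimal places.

y* ≈ 6.364

Steady state requires s·f(k) = (n + δ)·k, i.e. s·k^α = (n + δ)·k.
Rearranging, k^(1−α) = s / (n + δ).
k^0.5 = 0.21 / (0.000 + 0.033) = 0.21 / 0.033 = 6.3636
k* = 6.3636^(1/0.5) ≈ 40.4954
y* = (k*)^α = 40.4954^0.5 ≈ 6.3636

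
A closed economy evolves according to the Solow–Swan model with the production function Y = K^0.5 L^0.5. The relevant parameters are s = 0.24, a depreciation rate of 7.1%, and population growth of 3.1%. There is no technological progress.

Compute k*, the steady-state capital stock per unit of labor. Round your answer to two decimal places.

k* = 5.54

Steady state requires s·f(k) = (n + δ)·k, i.e. s·k^α = (n + δ)·k.
Dividing both sides by k: k^(1−α) = s / (n + δ).
k^0.5 = 0.24 / (0.031 + 0.071) = 0.24 / 0.102 = 2.3529
k* = 2.3529^(1/0.5) ≈ 5.5361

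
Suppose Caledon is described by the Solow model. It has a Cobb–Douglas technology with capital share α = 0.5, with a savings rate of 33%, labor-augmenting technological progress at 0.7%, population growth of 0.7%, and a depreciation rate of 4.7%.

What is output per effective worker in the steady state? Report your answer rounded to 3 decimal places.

y* = 5.410

In steady state, investment equals break-even investment: s·k^α = (n + g + δ)·k.
Rearranging, k^(1−α) = s / (n + g + δ).
k^0.5 = 0.33 / (0.007 + 0.007 + 0.047) = 0.33 / 0.061 = 5.4098
k* = 5.4098^(1/0.5) ≈ 29.2659
y* = (k*)^α = 29.2659^0.5 ≈ 5.4098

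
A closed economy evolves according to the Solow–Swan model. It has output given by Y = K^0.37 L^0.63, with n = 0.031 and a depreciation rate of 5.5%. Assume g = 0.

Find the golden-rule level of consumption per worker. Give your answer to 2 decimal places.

At the golden rule, f'(k) = n + δ, so α·k^(α−1) = n + δ and k_gold = (α/(n + δ))^(1/(1−α)).
k_gold = (0.37/0.086)^(1/0.63) = 4.3023^1.5873 ≈ 10.1362
c_gold = f(k_gold) − (n + δ)·k_gold = 2.3560 − 0.086×10.1362 ≈ 1.4843

c_gold ≈ 1.48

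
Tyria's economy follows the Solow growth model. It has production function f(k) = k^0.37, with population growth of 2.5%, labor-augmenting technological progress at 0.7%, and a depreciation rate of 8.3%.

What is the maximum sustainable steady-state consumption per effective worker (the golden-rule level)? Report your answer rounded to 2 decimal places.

At the golden rule, f'(k) = n + g + δ, so α·k^(α−1) = n + g + δ and k_gold = (α/(n + g + δ))^(1/(1−α)).
k_gold = (0.37/0.115)^(1/0.63) = 3.2174^1.5873 ≈ 6.3909
c_gold = f(k_gold) − (n + g + δ)·k_gold = 1.9864 − 0.115×6.3909 ≈ 1.2514

c_gold ≈ 1.25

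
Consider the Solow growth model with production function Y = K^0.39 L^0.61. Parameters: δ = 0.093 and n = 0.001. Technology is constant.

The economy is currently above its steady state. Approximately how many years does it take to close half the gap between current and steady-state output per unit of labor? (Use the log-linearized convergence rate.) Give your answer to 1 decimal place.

t_½ ≈ 12.1 years

Near the steady state the convergence rate is λ = (1 − α)(n + δ).
λ = (1 − 0.39) × 0.094 = 0.61 × 0.094 = 0.05734
Half-life = ln 2 / λ = 0.6931 / 0.05734 ≈ 12.09 years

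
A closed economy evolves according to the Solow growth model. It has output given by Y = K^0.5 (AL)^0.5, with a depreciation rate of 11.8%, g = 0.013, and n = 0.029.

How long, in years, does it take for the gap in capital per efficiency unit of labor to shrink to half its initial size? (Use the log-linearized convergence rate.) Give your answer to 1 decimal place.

Near the steady state the convergence rate is λ = (1 − α)(n + g + δ).
λ = (1 − 0.5) × 0.160 = 0.5 × 0.160 = 0.0800
Half-life = ln 2 / λ = 0.6931 / 0.0800 ≈ 8.66 years

half-life ≈ 8.7 years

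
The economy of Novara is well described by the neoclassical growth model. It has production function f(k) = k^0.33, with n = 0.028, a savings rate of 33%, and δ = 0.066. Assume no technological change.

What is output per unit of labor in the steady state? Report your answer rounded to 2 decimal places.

At the steady state, Δk = 0, so s·k^α = (n + δ)·k.
Dividing both sides by k: k^(1−α) = s / (n + δ).
k^0.67 = 0.33 / (0.028 + 0.066) = 0.33 / 0.094 = 3.5106
k* = 3.5106^(1/0.67) ≈ 6.5163
y* = (k*)^α = 6.5163^0.33 ≈ 1.8562

y* = 1.86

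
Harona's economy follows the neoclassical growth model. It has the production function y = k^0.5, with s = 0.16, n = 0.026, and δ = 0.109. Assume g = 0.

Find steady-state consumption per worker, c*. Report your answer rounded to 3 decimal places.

c* = 0.996

In steady state, investment equals break-even investment: s·k^α = (n + δ)·k.
Dividing both sides by k: k^(1−α) = s / (n + δ).
k^0.5 = 0.16 / (0.026 + 0.109) = 0.16 / 0.135 = 1.1852
k* = 1.1852^(1/0.5) ≈ 1.4047
y* = (k*)^α = 1.4047^0.5 ≈ 1.1852
c* = (1 − s)·y* = (1 − 0.16) × 1.1852 ≈ 0.9956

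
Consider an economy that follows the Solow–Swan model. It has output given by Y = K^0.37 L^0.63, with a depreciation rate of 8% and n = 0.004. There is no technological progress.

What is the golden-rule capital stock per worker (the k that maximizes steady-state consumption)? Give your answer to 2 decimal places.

The golden rule sets f'(k) = n + δ, i.e. α·k^(α−1) = n + δ.
So k^(1−α) = α / (n + δ) = 0.37 / 0.084 = 4.4048.
k_gold = 4.4048^(1/0.63) ≈ 10.5222

k_gold ≈ 10.52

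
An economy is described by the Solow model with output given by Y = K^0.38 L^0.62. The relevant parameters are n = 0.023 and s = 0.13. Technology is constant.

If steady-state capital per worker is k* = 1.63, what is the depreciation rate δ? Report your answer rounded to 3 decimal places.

δ ≈ 0.073

At the steady state, Δk = 0, so s·k^α = (n + δ)·k.
So s / (n + δ) = (k*)^(1−α) = 1.63^0.62 = 1.3538.
Therefore n + δ = s / 1.3538 = 0.13 / 1.3538 = 0.0960, so δ = 0.0960 − 0.023 = 0.0730.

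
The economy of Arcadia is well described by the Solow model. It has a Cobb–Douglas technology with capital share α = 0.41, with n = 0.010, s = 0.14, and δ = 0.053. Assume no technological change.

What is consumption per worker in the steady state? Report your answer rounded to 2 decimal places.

At the steady state, Δk = 0, so s·k^α = (n + δ)·k.
Rearranging, k^(1−α) = s / (n + δ).
k^0.59 = 0.14 / (0.010 + 0.053) = 0.14 / 0.063 = 2.2222
k* = 2.2222^(1/0.59) ≈ 3.8705
y* = (k*)^α = 3.8705^0.41 ≈ 1.7417
c* = (1 − s)·y* = (1 − 0.14) × 1.7417 ≈ 1.4979

c* ≈ 1.50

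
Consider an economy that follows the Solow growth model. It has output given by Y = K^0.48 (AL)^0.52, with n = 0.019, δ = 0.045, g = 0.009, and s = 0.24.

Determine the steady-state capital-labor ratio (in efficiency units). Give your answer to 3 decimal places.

k* = 9.863

Steady state requires s·f(k) = (n + g + δ)·k, i.e. s·k^α = (n + g + δ)·k.
Dividing both sides by k: k^(1−α) = s / (n + g + δ).
k^0.52 = 0.24 / (0.019 + 0.009 + 0.045) = 0.24 / 0.073 = 3.2877
k* = 3.2877^(1/0.52) ≈ 9.8633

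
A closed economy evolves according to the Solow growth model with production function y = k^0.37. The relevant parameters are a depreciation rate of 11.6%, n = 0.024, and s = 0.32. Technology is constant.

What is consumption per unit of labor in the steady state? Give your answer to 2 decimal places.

Steady state requires s·f(k) = (n + δ)·k, i.e. s·k^α = (n + δ)·k.
Dividing both sides by k: k^(1−α) = s / (n + δ).
k^0.63 = 0.32 / (0.024 + 0.116) = 0.32 / 0.140 = 2.2857
k* = 2.2857^(1/0.63) ≈ 3.7143
y* = (k*)^α = 3.7143^0.37 ≈ 1.6250
c* = (1 − s)·y* = (1 − 0.32) × 1.6250 ≈ 1.1050

c* ≈ 1.11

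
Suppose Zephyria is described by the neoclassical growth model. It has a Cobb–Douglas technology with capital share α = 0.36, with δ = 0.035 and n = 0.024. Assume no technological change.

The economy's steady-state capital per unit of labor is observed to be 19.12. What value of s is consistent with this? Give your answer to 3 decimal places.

s ≈ 0.390

In steady state, investment equals break-even investment: s·k^α = (n + δ)·k.
So s / (n + δ) = (k*)^(1−α) = 19.12^0.64 = 6.6093.
Therefore s = 6.6093 × (n + δ) = 6.6093 × 0.059 = 0.3899.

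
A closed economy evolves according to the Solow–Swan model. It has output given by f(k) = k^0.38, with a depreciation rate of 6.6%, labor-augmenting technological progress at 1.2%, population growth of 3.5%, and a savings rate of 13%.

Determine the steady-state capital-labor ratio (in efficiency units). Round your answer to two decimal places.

k* = 1.25

In steady state, investment equals break-even investment: s·k^α = (n + g + δ)·k.
Dividing both sides by k: k^(1−α) = s / (n + g + δ).
k^0.62 = 0.13 / (0.035 + 0.012 + 0.066) = 0.13 / 0.113 = 1.1504
k* = 1.1504^(1/0.62) ≈ 1.2536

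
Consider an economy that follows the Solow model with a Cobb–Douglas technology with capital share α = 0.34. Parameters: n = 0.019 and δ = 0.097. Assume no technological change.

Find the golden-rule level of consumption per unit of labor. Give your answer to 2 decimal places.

At the golden rule, f'(k) = n + δ, so α·k^(α−1) = n + δ and k_gold = (α/(n + δ))^(1/(1−α)).
k_gold = (0.34/0.116)^(1/0.66) = 2.9310^1.5152 ≈ 5.1006
c_gold = f(k_gold) − (n + δ)·k_gold = 1.7402 − 0.116×5.1006 ≈ 1.1485

c_gold ≈ 1.15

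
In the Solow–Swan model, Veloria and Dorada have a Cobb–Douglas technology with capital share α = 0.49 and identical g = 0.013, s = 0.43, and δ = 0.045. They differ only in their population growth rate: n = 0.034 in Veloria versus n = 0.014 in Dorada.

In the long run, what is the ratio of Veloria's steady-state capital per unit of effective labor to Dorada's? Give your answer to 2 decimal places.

Steady-state k* = [s/(n + g + δ)]^(1/(1−α)), so the ratio is [ (s_V/(n + g + δ)_V) / (s_D/(n + g + δ)_D) ]^1.9608.
s_V/(n + g + δ)_V = 0.43/0.092 = 4.6739; s_D/(n + g + δ)_D = 0.43/0.072 = 5.9722.
Ratio = (4.6739/5.9722)^1.9608 = 0.7826^1.9608 ≈ 0.6184

k*_V / k*_D ≈ 0.62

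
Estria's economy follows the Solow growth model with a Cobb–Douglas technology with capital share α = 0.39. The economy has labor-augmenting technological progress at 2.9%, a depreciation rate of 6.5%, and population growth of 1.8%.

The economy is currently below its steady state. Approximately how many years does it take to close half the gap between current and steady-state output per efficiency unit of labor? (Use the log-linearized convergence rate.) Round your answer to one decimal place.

t_½ ≈ 10.1 years

Near the steady state the convergence rate is λ = (1 − α)(n + g + δ).
λ = (1 − 0.39) × 0.112 = 0.61 × 0.112 = 0.06832
Half-life = ln 2 / λ = 0.6931 / 0.06832 ≈ 10.14 years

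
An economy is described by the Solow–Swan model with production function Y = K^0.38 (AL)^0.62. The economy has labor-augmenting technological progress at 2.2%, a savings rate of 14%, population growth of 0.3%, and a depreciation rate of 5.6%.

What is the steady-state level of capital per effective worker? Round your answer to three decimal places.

k* = 2.417

In steady state, investment equals break-even investment: s·k^α = (n + g + δ)·k.
Rearranging, k^(1−α) = s / (n + g + δ).
k^0.62 = 0.14 / (0.003 + 0.022 + 0.056) = 0.14 / 0.081 = 1.7284
k* = 1.7284^(1/0.62) ≈ 2.4171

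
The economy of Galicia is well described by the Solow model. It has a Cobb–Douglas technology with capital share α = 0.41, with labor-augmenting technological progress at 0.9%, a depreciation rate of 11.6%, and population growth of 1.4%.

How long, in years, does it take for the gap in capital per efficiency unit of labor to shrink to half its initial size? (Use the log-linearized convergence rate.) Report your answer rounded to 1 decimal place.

t_½ ≈ 8.5 years

Near the steady state the convergence rate is λ = (1 − α)(n + g + δ).
λ = (1 − 0.41) × 0.139 = 0.59 × 0.139 = 0.08201
Half-life = ln 2 / λ = 0.6931 / 0.08201 ≈ 8.45 years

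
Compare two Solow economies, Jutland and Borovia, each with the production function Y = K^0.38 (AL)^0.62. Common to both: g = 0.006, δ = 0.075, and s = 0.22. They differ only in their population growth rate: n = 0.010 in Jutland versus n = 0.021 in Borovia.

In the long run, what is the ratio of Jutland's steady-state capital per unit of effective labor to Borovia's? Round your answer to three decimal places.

Steady-state k* = [s/(n + g + δ)]^(1/(1−α)), so the ratio is [ (s_J/(n + g + δ)_J) / (s_B/(n + g + δ)_B) ]^1.6129.
s_J/(n + g + δ)_J = 0.22/0.091 = 2.4176; s_B/(n + g + δ)_B = 0.22/0.102 = 2.1569.
Ratio = (2.4176/2.1569)^1.6129 = 1.1209^1.6129 ≈ 1.2021

k*_J / k*_B ≈ 1.202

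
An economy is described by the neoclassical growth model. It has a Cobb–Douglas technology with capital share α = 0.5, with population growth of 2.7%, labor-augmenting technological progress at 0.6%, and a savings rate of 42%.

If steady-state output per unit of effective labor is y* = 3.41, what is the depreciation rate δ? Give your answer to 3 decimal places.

At the steady state, Δk = 0, so s·k^α = (n + g + δ)·k.
Since y* = [s/(n + g + δ)]^(α/(1−α)), we have s/(n + g + δ) = (y*)^((1−α)/α) = 3.41^1 = 3.4100.
Therefore n + g + δ = s / 3.4100 = 0.42 / 3.4100 = 0.1232, so δ = 0.1232 − 0.033 = 0.0902.

δ ≈ 0.090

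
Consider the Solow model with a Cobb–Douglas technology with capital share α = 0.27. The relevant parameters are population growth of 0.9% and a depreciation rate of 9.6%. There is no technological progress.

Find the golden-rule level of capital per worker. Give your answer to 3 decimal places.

k_gold ≈ 3.647

The golden rule sets f'(k) = n + δ, i.e. α·k^(α−1) = n + δ.
So k^(1−α) = α / (n + δ) = 0.27 / 0.105 = 2.5714.
k_gold = 2.5714^(1/0.73) ≈ 3.6465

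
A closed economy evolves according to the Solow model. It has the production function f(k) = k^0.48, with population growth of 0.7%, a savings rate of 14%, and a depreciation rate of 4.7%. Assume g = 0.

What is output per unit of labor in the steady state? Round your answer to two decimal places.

Steady state requires s·f(k) = (n + δ)·k, i.e. s·k^α = (n + δ)·k.
Rearranging, k^(1−α) = s / (n + δ).
k^0.52 = 0.14 / (0.007 + 0.047) = 0.14 / 0.054 = 2.5926
k* = 2.5926^(1/0.52) ≈ 6.2466
y* = (k*)^α = 6.2466^0.48 ≈ 2.4094

y* = 2.41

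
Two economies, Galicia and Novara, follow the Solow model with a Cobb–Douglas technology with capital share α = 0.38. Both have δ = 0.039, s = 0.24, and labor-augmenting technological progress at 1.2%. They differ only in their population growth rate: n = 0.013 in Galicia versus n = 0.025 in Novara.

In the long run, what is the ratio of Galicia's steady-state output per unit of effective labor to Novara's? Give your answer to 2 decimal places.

y*_G / y*_N ≈ 1.11

Steady-state y* = [s/(n + g + δ)]^(α/(1−α)), so the ratio is [ (s_G/(n + g + δ)_G) / (s_N/(n + g + δ)_N) ]^0.6129.
s_G/(n + g + δ)_G = 0.24/0.064 = 3.7500; s_N/(n + g + δ)_N = 0.24/0.076 = 3.1579.
Ratio = (3.7500/3.1579)^0.6129 = 1.1875^0.6129 ≈ 1.1111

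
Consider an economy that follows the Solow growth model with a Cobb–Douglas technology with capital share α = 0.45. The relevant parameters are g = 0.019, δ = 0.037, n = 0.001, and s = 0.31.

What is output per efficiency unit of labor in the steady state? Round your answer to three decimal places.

y* = 3.997

In steady state, investment equals break-even investment: s·k^α = (n + g + δ)·k.
Rearranging, k^(1−α) = s / (n + g + δ).
k^0.55 = 0.31 / (0.001 + 0.019 + 0.037) = 0.31 / 0.057 = 5.4386
k* = 5.4386^(1/0.55) ≈ 21.7395
y* = (k*)^α = 21.7395^0.45 ≈ 3.9973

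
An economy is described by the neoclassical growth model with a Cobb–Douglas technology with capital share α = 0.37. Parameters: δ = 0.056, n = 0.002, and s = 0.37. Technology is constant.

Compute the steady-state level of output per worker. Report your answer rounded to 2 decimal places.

y* = 2.97

Steady state requires s·f(k) = (n + δ)·k, i.e. s·k^α = (n + δ)·k.
Dividing both sides by k: k^(1−α) = s / (n + δ).
k^0.63 = 0.37 / (0.002 + 0.056) = 0.37 / 0.058 = 6.3793
k* = 6.3793^(1/0.63) ≈ 18.9416
y* = (k*)^α = 18.9416^0.37 ≈ 2.9692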